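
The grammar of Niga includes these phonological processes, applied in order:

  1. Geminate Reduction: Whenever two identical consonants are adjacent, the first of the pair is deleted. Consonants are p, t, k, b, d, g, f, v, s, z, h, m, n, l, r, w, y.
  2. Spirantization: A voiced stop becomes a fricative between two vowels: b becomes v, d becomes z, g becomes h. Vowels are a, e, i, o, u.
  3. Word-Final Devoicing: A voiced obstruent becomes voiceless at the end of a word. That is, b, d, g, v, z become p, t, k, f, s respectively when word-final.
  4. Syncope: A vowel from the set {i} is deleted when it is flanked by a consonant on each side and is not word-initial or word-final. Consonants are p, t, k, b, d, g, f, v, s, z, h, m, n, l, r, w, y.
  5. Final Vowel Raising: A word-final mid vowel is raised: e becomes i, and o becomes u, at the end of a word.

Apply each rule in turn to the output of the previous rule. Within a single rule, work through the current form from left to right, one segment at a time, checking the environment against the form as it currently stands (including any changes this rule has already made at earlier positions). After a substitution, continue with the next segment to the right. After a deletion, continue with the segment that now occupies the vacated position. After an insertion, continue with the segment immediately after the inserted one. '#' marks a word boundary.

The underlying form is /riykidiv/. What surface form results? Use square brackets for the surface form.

1 Geminate Reduction: no change — [riykidiv]
2 Spirantization: [riykidiv] → [riykiziv]
3 Word-Final Devoicing: [riykiziv] → [riykizif]
4 Syncope: [riykizif] → [rykzf]
5 Final Vowel Raising: no change — [rykzf]

[rykzf]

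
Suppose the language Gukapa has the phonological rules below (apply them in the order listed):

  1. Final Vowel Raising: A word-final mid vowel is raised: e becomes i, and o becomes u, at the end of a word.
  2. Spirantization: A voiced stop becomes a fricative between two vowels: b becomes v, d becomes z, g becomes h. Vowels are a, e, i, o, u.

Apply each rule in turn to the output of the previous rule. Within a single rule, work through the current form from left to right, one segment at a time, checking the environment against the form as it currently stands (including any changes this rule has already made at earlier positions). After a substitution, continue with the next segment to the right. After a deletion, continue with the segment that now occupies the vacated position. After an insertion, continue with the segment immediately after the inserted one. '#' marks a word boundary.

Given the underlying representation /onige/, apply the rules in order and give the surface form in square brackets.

[onihi]

1 Final Vowel Raising: [onige] → [onigi]
2 Spirantization: [onigi] → [onihi]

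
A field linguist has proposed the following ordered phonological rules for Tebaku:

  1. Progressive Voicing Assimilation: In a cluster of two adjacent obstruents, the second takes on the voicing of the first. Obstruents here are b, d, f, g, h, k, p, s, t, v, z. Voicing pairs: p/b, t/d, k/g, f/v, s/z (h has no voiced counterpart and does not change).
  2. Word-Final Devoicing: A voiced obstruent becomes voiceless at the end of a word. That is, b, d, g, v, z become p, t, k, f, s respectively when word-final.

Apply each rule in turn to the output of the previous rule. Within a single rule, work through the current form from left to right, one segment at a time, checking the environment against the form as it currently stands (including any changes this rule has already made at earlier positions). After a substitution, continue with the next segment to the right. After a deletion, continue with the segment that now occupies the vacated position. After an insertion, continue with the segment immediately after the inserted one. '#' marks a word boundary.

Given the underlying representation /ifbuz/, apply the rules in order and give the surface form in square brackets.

[ifpus]

1 Progressive Voicing Assimilation: [ifbuz] → [ifpuz]
2 Word-Final Devoicing: [ifpuz] → [ifpus]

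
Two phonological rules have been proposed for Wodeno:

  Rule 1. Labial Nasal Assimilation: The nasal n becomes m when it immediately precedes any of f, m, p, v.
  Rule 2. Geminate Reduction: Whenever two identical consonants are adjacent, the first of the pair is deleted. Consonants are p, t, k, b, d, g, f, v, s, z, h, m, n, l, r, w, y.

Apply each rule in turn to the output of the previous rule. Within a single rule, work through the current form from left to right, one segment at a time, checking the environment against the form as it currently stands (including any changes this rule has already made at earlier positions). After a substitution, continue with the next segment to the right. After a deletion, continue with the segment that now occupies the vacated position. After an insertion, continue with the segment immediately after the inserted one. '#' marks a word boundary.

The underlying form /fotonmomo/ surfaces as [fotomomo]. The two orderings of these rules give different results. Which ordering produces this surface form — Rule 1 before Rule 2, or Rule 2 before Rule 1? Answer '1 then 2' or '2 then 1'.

Order 1 then 2:
  1 Labial Nasal Assimilation: [fotonmomo] → [fotommomo]
  2 Geminate Reduction: [fotommomo] → [fotomomo]
  result: [fotomomo]
Order 2 then 1:
  2 Geminate Reduction: no change — [fotonmomo]
  1 Labial Nasal Assimilation: [fotonmomo] → [fotommomo]
  result: [fotommomo]

1 then 2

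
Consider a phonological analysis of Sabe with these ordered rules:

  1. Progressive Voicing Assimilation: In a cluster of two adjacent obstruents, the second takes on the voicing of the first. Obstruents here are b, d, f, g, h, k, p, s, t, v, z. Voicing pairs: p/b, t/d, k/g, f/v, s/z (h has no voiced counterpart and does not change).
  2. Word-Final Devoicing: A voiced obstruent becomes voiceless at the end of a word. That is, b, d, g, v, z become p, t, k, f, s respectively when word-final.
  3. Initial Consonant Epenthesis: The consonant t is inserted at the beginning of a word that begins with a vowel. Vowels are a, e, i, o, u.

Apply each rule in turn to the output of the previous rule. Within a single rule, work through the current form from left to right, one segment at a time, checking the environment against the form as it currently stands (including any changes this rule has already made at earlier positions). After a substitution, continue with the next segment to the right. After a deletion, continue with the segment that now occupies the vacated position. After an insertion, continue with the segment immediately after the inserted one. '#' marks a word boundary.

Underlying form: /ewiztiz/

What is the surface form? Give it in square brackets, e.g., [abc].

1 Progressive Voicing Assimilation: [ewiztiz] → [ewizdiz]
2 Word-Final Devoicing: [ewizdiz] → [ewizdis]
3 Initial Consonant Epenthesis: [ewizdis] → [tewizdis]

[tewizdis]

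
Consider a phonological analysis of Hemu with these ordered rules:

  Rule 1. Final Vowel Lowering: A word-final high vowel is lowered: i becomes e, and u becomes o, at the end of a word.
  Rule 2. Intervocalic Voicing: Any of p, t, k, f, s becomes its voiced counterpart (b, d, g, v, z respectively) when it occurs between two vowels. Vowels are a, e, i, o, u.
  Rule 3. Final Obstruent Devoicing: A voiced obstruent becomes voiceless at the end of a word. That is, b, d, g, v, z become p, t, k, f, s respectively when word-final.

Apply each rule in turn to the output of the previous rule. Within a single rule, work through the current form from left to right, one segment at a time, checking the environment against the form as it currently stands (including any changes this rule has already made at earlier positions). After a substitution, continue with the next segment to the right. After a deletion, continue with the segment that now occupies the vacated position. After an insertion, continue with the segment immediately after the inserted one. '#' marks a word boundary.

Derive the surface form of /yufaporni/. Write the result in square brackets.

[yuvaborne]

Rule 1 Final Vowel Lowering: [yufaporni] → [yufaporne]
Rule 2 Intervocalic Voicing: [yufaporne] → [yuvaborne]
Rule 3 Final Obstruent Devoicing: no change — [yuvaborne]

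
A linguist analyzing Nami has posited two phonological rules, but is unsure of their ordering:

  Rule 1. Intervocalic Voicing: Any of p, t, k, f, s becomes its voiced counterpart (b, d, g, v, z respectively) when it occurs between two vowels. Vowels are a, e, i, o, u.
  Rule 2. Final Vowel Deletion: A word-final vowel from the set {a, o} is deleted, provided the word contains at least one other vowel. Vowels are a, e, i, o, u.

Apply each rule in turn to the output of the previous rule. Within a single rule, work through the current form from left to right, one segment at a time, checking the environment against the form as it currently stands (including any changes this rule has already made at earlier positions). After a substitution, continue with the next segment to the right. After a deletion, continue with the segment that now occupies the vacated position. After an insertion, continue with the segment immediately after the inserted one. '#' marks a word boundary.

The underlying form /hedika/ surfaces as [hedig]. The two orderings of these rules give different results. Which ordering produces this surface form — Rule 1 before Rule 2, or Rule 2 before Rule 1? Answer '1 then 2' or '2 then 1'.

Order 1 then 2:
  1 Intervocalic Voicing: [hedika] → [hediga]
  2 Final Vowel Deletion: [hediga] → [hedig]
  result: [hedig]
Order 2 then 1:
  2 Final Vowel Deletion: [hedika] → [hedik]
  1 Intervocalic Voicing: no change — [hedik]
  result: [hedik]

1 then 2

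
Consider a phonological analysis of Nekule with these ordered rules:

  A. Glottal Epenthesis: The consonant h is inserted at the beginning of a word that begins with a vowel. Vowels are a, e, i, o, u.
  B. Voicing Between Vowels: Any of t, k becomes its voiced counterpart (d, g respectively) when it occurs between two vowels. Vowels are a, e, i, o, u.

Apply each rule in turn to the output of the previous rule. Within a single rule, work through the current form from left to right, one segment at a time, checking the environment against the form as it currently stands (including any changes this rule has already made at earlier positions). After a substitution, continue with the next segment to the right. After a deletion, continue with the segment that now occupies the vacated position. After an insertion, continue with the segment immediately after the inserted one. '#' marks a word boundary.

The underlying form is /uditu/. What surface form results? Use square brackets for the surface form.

[hudidu]

A Glottal Epenthesis: [uditu] → [huditu]
B Voicing Between Vowels: [huditu] → [hudidu]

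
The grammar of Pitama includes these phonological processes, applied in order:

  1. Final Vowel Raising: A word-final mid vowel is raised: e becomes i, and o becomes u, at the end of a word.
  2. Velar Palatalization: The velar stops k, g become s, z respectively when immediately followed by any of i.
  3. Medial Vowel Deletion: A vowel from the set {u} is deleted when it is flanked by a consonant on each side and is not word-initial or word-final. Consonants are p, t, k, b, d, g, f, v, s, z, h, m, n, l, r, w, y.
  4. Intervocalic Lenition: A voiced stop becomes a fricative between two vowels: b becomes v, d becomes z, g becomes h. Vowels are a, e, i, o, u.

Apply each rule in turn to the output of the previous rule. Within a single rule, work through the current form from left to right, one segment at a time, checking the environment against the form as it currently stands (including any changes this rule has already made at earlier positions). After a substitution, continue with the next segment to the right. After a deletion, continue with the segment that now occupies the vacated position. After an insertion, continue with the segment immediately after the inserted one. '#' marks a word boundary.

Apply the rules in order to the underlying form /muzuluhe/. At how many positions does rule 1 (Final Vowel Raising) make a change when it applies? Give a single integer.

1

1 Final Vowel Raising: [muzuluhe] → [muzuluhi]
2 Velar Palatalization: no change — [muzuluhi]
3 Medial Vowel Deletion: [muzuluhi] → [mzlhi]
4 Intervocalic Lenition: no change — [mzlhi]
Rule 1 changed 1 position(s).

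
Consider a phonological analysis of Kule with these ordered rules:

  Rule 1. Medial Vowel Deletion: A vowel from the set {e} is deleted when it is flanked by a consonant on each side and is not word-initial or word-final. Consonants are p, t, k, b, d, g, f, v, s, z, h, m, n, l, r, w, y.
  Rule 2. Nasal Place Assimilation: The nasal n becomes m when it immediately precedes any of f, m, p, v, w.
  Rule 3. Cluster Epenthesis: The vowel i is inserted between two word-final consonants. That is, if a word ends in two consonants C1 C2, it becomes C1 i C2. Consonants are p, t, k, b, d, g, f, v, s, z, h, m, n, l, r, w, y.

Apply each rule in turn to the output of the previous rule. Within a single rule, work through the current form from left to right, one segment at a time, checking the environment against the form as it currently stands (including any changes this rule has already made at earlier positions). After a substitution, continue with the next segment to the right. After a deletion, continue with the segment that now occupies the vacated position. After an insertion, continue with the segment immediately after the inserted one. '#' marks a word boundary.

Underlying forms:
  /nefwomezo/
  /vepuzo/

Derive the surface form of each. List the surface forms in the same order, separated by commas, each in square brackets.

[mfwomzo], [vpuzo]

/nefwomezo/:
  Rule 1 Medial Vowel Deletion: [nefwomezo] → [nfwomzo]
  Rule 2 Nasal Place Assimilation: [nfwomzo] → [mfwomzo]
  Rule 3 Cluster Epenthesis: no change — [mfwomzo]
/vepuzo/:
  Rule 1 Medial Vowel Deletion: [vepuzo] → [vpuzo]
  Rule 2 Nasal Place Assimilation: no change — [vpuzo]
  Rule 3 Cluster Epenthesis: no change — [vpuzo]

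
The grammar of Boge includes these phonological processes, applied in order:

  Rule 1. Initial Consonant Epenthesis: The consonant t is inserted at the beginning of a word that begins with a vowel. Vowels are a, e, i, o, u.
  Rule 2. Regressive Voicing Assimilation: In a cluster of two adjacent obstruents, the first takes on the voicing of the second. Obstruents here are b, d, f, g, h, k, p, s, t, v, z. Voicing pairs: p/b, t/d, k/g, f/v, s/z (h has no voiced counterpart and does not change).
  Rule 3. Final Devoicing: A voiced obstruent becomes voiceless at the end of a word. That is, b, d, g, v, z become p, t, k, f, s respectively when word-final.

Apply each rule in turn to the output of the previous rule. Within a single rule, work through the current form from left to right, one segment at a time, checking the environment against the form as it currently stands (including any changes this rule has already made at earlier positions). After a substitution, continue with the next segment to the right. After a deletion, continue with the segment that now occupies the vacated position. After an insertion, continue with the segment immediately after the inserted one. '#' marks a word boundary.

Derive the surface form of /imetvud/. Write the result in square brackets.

[timedvut]

Rule 1 Initial Consonant Epenthesis: [imetvud] → [timetvud]
Rule 2 Regressive Voicing Assimilation: [timetvud] → [timedvud]
Rule 3 Final Devoicing: [timedvud] → [timedvut]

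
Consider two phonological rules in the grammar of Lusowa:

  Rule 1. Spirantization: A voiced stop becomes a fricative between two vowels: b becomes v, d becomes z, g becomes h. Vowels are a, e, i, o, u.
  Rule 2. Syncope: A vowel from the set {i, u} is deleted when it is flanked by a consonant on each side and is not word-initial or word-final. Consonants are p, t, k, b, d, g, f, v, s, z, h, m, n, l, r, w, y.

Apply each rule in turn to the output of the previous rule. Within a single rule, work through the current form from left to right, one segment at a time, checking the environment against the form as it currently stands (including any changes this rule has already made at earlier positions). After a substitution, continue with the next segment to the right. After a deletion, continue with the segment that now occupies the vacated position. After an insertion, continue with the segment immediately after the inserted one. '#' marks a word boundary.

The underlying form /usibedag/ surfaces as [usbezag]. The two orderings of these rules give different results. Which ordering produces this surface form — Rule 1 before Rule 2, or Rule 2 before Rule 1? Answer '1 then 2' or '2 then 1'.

2 then 1

Order 1 then 2:
  1 Spirantization: [usibedag] → [usivezag]
  2 Syncope: [usivezag] → [usvezag]
  result: [usvezag]
Order 2 then 1:
  2 Syncope: [usibedag] → [usbedag]
  1 Spirantization: [usbedag] → [usbezag]
  result: [usbezag]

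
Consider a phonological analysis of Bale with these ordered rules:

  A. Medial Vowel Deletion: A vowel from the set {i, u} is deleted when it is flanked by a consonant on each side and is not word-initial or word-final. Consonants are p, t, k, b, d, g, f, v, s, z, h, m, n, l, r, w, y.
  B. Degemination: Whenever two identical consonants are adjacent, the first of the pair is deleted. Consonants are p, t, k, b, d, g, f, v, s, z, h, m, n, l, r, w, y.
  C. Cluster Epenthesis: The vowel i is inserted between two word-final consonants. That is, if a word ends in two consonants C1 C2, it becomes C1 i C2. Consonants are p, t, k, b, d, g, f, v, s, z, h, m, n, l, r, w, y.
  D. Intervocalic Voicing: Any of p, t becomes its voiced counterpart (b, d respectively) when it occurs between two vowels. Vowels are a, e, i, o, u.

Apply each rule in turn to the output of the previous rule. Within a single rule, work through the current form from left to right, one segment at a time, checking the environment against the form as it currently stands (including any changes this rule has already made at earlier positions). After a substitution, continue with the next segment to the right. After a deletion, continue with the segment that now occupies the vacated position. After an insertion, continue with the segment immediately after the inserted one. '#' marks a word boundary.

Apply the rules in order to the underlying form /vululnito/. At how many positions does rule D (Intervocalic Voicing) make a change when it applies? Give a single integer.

A Medial Vowel Deletion: [vululnito] → [vllnto]
B Degemination: [vllnto] → [vlnto]
C Cluster Epenthesis: no change — [vlnto]
D Intervocalic Voicing: no change — [vlnto]
Rule D changed 0 position(s).

0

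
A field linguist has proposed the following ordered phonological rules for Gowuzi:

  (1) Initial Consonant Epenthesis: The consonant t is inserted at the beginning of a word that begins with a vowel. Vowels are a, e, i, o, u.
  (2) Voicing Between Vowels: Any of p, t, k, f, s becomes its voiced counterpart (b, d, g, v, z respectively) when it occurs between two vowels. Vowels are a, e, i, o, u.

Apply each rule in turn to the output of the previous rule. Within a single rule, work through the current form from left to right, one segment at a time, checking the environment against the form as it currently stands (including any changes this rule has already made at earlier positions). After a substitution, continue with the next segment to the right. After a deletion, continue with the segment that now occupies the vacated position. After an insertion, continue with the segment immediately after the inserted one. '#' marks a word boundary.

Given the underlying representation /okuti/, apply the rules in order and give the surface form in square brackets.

(1) Initial Consonant Epenthesis: [okuti] → [tokuti]
(2) Voicing Between Vowels: [tokuti] → [togudi]

[togudi]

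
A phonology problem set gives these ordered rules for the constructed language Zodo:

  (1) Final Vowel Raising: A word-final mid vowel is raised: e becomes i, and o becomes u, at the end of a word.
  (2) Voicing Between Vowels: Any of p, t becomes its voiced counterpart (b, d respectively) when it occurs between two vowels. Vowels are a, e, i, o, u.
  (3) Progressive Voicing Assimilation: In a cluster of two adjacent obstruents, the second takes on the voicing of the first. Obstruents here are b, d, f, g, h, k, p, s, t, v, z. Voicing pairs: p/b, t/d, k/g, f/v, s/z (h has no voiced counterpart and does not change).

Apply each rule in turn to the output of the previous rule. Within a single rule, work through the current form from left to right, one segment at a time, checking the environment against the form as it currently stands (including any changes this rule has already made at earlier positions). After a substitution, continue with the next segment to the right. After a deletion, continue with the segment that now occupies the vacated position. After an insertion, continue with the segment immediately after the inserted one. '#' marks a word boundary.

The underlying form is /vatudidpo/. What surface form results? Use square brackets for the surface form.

[vadudidbu]

(1) Final Vowel Raising: [vatudidpo] → [vatudidpu]
(2) Voicing Between Vowels: [vatudidpu] → [vadudidpu]
(3) Progressive Voicing Assimilation: [vadudidpu] → [vadudidbu]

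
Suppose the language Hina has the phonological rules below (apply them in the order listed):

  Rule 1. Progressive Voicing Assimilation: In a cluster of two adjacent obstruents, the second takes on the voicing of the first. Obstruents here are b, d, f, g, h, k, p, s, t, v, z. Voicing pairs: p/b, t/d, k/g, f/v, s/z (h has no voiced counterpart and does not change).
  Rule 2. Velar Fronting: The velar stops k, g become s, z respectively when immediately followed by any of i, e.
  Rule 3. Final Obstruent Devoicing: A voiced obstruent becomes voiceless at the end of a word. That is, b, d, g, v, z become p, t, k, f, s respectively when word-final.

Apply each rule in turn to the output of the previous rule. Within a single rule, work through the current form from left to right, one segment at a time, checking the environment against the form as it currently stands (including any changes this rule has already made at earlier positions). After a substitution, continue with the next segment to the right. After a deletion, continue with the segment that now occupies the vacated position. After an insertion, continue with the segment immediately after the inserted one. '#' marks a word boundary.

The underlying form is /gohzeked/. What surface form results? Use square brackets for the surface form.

[gohseset]

Rule 1 Progressive Voicing Assimilation: [gohzeked] → [gohseked]
Rule 2 Velar Fronting: [gohseked] → [gohsesed]
Rule 3 Final Obstruent Devoicing: [gohsesed] → [gohseset]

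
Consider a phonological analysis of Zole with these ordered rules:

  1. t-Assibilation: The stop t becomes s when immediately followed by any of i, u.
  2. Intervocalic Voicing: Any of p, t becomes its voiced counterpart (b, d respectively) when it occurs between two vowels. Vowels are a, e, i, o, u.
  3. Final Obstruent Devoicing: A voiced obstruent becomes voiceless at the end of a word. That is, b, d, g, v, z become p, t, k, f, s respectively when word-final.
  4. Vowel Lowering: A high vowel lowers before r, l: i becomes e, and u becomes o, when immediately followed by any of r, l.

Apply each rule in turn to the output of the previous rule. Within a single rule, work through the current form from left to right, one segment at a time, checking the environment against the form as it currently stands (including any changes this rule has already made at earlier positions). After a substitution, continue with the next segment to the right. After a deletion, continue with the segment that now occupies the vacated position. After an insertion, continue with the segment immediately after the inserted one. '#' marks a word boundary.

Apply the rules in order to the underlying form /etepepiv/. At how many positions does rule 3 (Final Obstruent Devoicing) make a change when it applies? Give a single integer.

1

1 t-Assibilation: no change — [etepepiv]
2 Intervocalic Voicing: [etepepiv] → [edebebiv]
3 Final Obstruent Devoicing: [edebebiv] → [edebebif]
4 Vowel Lowering: no change — [edebebif]
Rule 3 changed 1 position(s).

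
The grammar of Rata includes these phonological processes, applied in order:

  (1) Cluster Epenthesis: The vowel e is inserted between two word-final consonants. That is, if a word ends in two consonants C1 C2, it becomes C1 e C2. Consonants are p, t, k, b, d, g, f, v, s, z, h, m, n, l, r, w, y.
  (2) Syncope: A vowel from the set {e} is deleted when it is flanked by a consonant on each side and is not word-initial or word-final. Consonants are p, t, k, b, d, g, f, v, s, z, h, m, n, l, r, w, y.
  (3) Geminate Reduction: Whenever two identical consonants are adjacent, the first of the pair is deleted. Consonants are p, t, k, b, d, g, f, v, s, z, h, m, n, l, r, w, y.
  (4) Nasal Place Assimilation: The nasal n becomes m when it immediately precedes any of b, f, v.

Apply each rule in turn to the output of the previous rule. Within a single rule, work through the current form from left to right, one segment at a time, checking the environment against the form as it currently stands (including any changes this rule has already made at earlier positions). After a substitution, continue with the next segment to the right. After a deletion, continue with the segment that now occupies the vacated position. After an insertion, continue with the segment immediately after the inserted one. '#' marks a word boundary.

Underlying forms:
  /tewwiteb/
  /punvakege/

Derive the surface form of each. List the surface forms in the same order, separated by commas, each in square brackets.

/tewwiteb/:
  (1) Cluster Epenthesis: no change — [tewwiteb]
  (2) Syncope: [tewwiteb] → [twwitb]
  (3) Geminate Reduction: [twwitb] → [twitb]
  (4) Nasal Place Assimilation: no change — [twitb]
/punvakege/:
  (1) Cluster Epenthesis: no change — [punvakege]
  (2) Syncope: [punvakege] → [punvakge]
  (3) Geminate Reduction: no change — [punvakge]
  (4) Nasal Place Assimilation: [punvakge] → [pumvakge]

[twitb], [pumvakge]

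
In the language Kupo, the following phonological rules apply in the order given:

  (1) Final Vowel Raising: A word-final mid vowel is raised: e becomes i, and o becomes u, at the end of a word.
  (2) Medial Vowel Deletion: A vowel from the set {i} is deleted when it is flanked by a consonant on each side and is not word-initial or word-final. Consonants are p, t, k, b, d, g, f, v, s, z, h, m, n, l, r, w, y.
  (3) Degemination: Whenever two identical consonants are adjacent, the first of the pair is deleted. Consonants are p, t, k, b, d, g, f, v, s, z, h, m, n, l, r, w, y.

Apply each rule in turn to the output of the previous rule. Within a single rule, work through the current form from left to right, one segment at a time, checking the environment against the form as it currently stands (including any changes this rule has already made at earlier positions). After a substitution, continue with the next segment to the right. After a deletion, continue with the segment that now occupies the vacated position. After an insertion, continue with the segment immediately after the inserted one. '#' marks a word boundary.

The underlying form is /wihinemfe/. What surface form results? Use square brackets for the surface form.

[whnemfi]

(1) Final Vowel Raising: [wihinemfe] → [wihinemfi]
(2) Medial Vowel Deletion: [wihinemfi] → [whnemfi]
(3) Degemination: no change — [whnemfi]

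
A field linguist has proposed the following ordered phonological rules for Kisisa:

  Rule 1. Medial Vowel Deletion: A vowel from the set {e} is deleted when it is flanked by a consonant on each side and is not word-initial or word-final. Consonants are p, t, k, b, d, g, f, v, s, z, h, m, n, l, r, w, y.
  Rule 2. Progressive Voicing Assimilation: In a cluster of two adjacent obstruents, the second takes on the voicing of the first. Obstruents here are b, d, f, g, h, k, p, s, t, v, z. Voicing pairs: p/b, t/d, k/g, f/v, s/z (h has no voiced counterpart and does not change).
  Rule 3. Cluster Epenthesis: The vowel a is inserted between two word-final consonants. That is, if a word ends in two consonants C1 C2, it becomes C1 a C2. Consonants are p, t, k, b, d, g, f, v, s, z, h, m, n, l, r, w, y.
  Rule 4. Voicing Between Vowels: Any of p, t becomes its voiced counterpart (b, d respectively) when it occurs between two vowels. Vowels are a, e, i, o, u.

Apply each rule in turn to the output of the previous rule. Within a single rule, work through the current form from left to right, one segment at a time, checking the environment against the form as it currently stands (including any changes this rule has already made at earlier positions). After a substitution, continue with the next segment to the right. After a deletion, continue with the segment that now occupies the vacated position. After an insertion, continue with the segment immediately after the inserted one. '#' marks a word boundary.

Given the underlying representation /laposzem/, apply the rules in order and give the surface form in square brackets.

Rule 1 Medial Vowel Deletion: [laposzem] → [laposzm]
Rule 2 Progressive Voicing Assimilation: [laposzm] → [lapossm]
Rule 3 Cluster Epenthesis: [lapossm] → [lapossam]
Rule 4 Voicing Between Vowels: [lapossam] → [labossam]

[labossam]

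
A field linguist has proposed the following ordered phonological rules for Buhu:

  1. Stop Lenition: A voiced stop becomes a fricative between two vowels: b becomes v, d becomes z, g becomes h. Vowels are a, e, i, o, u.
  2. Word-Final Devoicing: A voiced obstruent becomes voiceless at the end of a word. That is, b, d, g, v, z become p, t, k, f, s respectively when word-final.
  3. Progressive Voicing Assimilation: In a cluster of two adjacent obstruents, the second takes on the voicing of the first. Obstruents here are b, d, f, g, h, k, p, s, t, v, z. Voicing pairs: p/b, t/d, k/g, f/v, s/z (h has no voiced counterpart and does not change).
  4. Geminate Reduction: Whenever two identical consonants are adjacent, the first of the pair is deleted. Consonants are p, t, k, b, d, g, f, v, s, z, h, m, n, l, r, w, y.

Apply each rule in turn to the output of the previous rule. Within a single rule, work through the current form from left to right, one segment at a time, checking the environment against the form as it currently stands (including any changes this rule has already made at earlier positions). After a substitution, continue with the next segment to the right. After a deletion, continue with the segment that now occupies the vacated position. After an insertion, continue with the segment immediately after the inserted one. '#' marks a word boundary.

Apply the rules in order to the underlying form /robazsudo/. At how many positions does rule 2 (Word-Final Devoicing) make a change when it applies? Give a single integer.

1 Stop Lenition: [robazsudo] → [rovazsuzo]
2 Word-Final Devoicing: no change — [rovazsuzo]
3 Progressive Voicing Assimilation: [rovazsuzo] → [rovazzuzo]
4 Geminate Reduction: [rovazzuzo] → [rovazuzo]
Rule 2 changed 0 position(s).

0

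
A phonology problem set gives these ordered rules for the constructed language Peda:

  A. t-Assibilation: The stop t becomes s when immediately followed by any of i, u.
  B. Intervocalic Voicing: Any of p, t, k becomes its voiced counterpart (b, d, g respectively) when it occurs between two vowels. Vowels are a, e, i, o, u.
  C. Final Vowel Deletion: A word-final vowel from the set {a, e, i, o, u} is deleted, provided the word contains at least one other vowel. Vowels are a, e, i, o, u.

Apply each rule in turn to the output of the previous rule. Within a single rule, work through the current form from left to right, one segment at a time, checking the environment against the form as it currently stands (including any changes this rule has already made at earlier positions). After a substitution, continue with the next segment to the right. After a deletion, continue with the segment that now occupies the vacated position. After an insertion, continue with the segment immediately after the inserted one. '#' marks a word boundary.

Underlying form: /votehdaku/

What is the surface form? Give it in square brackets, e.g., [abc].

[vodehdag]

A t-Assibilation: no change — [votehdaku]
B Intervocalic Voicing: [votehdaku] → [vodehdagu]
C Final Vowel Deletion: [vodehdagu] → [vodehdag]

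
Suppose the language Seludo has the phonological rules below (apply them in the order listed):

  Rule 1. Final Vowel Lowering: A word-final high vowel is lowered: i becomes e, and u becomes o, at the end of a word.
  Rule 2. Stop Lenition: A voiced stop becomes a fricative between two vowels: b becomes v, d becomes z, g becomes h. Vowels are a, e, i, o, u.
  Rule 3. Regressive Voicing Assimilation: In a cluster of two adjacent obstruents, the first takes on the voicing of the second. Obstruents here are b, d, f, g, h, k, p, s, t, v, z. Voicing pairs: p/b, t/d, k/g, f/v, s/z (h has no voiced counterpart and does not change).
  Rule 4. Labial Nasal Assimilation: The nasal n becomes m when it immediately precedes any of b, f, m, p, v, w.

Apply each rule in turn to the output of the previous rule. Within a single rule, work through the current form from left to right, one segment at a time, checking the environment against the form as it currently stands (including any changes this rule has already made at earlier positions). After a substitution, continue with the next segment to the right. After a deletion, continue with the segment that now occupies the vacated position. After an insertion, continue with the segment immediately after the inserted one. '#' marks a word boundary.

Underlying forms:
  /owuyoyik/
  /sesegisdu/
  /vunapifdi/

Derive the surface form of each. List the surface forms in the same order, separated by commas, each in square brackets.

[owuyoyik], [sesehizdo], [vunapivde]

/owuyoyik/:
  Rule 1 Final Vowel Lowering: no change — [owuyoyik]
  Rule 2 Stop Lenition: no change — [owuyoyik]
  Rule 3 Regressive Voicing Assimilation: no change — [owuyoyik]
  Rule 4 Labial Nasal Assimilation: no change — [owuyoyik]
/sesegisdu/:
  Rule 1 Final Vowel Lowering: [sesegisdu] → [sesegisdo]
  Rule 2 Stop Lenition: [sesegisdo] → [sesehisdo]
  Rule 3 Regressive Voicing Assimilation: [sesehisdo] → [sesehizdo]
  Rule 4 Labial Nasal Assimilation: no change — [sesehizdo]
/vunapifdi/:
  Rule 1 Final Vowel Lowering: [vunapifdi] → [vunapifde]
  Rule 2 Stop Lenition: no change — [vunapifde]
  Rule 3 Regressive Voicing Assimilation: [vunapifde] → [vunapivde]
  Rule 4 Labial Nasal Assimilation: no change — [vunapivde]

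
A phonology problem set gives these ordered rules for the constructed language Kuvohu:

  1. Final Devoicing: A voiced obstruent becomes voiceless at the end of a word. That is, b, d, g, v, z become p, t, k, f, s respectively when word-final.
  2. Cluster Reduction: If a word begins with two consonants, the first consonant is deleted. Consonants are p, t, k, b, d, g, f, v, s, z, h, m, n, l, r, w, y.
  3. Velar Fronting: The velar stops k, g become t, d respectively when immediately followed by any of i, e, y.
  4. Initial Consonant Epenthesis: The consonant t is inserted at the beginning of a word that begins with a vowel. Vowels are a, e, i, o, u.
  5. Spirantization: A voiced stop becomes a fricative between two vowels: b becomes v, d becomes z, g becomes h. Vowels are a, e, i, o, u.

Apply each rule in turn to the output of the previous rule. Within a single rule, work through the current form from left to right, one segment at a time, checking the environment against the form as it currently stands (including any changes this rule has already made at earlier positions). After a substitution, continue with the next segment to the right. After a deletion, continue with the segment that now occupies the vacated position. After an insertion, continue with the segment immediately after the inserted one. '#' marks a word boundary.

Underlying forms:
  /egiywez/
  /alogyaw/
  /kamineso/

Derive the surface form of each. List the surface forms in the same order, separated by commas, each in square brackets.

/egiywez/:
  1 Final Devoicing: [egiywez] → [egiywes]
  2 Cluster Reduction: no change — [egiywes]
  3 Velar Fronting: [egiywes] → [ediywes]
  4 Initial Consonant Epenthesis: [ediywes] → [tediywes]
  5 Spirantization: [tediywes] → [teziywes]
/alogyaw/:
  1 Final Devoicing: no change — [alogyaw]
  2 Cluster Reduction: no change — [alogyaw]
  3 Velar Fronting: [alogyaw] → [alodyaw]
  4 Initial Consonant Epenthesis: [alodyaw] → [talodyaw]
  5 Spirantization: no change — [talodyaw]
/kamineso/:
  1 Final Devoicing: no change — [kamineso]
  2 Cluster Reduction: no change — [kamineso]
  3 Velar Fronting: no change — [kamineso]
  4 Initial Consonant Epenthesis: no change — [kamineso]
  5 Spirantization: no change — [kamineso]

[teziywes], [talodyaw], [kamineso]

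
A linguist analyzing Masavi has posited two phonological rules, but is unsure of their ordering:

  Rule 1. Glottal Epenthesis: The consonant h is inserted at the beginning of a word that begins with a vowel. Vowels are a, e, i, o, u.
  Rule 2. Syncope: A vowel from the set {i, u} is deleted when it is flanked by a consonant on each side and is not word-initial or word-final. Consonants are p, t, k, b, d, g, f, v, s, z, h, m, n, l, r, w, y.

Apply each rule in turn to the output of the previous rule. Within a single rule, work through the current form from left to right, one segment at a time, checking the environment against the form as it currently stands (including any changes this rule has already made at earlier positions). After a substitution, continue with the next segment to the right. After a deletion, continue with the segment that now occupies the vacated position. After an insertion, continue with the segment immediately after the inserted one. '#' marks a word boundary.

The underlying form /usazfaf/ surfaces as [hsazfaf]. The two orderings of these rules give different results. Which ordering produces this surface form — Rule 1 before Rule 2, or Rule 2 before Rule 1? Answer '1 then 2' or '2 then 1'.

Order 1 then 2:
  1 Glottal Epenthesis: [usazfaf] → [husazfaf]
  2 Syncope: [husazfaf] → [hsazfaf]
  result: [hsazfaf]
Order 2 then 1:
  2 Syncope: no change — [usazfaf]
  1 Glottal Epenthesis: [usazfaf] → [husazfaf]
  result: [husazfaf]

1 then 2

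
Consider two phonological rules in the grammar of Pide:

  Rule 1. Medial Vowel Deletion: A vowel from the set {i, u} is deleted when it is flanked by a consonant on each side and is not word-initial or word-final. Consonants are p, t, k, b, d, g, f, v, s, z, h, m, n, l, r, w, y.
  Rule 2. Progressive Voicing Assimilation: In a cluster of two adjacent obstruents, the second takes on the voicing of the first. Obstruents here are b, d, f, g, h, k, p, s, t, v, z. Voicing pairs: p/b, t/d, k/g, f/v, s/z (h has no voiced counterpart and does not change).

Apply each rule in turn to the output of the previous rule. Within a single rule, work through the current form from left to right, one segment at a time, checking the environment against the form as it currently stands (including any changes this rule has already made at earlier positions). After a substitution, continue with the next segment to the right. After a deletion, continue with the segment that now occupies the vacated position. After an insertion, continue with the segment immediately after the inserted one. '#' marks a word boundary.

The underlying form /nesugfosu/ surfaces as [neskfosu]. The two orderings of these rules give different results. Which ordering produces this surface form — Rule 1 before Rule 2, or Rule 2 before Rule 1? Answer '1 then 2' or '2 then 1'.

1 then 2

Order 1 then 2:
  1 Medial Vowel Deletion: [nesugfosu] → [nesgfosu]
  2 Progressive Voicing Assimilation: [nesgfosu] → [neskfosu]
  result: [neskfosu]
Order 2 then 1:
  2 Progressive Voicing Assimilation: [nesugfosu] → [nesugvosu]
  1 Medial Vowel Deletion: [nesugvosu] → [nesgvosu]
  result: [nesgvosu]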